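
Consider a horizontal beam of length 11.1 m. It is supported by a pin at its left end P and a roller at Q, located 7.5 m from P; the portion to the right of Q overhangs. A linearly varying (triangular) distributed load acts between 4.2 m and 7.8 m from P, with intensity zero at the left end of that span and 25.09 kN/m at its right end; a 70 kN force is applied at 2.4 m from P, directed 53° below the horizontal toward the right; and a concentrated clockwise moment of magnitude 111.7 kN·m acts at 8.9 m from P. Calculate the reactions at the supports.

Resultant of the triangular load: ½ × 25.09 × 3.6 = 45.162 kN, acting at 6.6 m from P (one-third of the span from the peak).
ΣM about P: Q_y·7.5 − (½·25.09·3.6)·6.6 − 70·sin53°·2.4 − 111.7 = 0 → Q_y = 543.94/7.5 = 72.5253 ≈ 72.53 kN.
ΣF_y = 0: P_y + 72.5253 − ½·25.09·3.6 − 70·sin53° = 0 → P_y = 28.54 kN.
ΣF_x = 0: P_x + 70·cos53° = 0 → P_x = -42.13 kN.

P_x = -42.13 kN, P_y = 28.54 kN, Q_y = 72.53 kN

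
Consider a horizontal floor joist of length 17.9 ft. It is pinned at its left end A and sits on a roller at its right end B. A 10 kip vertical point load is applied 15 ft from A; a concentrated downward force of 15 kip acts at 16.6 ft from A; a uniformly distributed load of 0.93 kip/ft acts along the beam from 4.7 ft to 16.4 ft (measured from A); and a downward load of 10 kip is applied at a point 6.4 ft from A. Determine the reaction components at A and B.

A_x = 0, A_y = 13.60 kip, B_y = 32.28 kip

Resultant of the distributed load: 0.93 × 11.7 = 10.881 kip at 10.55 ft from A.
ΣM about A: B_y·17.9 − 10·15 − 15·16.6 − (0.93·11.7)·10.55 − 10·6.4 = 0 → B_y = 577.79455/17.9 = 32.279 ≈ 32.28 kip.
ΣF_y = 0: A_y + 32.279 − 10 − 15 − 0.93·11.7 − 10 = 0 → A_y = 13.60 kip.
ΣF_x = 0: no horizontal applied forces, so A_x = 0.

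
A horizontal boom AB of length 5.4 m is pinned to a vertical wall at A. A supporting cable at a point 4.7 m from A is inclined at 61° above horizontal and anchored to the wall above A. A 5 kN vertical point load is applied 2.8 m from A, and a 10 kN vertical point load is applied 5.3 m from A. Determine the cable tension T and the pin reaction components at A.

ΣM about A: T·sin61°·4.7 − 5·2.8 − 10·5.3 = 0 → T = 67/(4.7·0.87462) = 16.2989 ≈ 16.30 kN.
ΣF_x = 0: A_x − T·cos61° = 0 → A_x = 16.2989 × 0.48481 = 7.902 kN.
ΣF_y = 0: A_y + T·sin61° − 5 − 10 = 0 → A_y = 15 − 16.2989 × 0.87462 = 0.7447 kN.

T = 16.30 kN, A_x = 7.902 kN, A_y = 0.7447 kN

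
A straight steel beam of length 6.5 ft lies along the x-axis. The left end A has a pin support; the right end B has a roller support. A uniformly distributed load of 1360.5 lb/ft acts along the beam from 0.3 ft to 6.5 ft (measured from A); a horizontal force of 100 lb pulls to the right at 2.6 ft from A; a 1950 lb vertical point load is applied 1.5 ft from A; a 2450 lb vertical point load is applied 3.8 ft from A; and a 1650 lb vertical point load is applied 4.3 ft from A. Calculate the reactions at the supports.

A_x = -100.0 lb, A_y = 7099 lb, B_y = 7386 lb

Resultant of the distributed load: 1360.5 × 6.2 = 8435.1 lb at 3.4 ft from A.
ΣM about A: B_y·6.5 − (1360.5·6.2)·3.4 − 1950·1.5 − 2450·3.8 − 1650·4.3 = 0 → B_y = 48009.34/6.5 = 7386.05 ≈ 7386 lb.
ΣF_y = 0: A_y + 7386.05 − 1360.5·6.2 − 1950 − 2450 − 1650 = 0 → A_y = 7099 lb.
ΣF_x = 0: A_x + 100 = 0 → A_x = -100.0 lb.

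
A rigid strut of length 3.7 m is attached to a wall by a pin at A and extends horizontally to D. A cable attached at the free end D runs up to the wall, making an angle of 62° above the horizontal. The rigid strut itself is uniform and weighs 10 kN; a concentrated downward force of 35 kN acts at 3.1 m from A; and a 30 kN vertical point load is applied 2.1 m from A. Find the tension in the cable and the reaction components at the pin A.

ΣM about A: T·sin62°·3.7 − 10·1.85 − 35·3.1 − 30·2.1 = 0 → T = 190/(3.7·0.882948) = 58.159 ≈ 58.16 kN.
ΣF_x = 0: A_x − T·cos62° = 0 → A_x = 58.159 × 0.469472 = 27.30 kN.
ΣF_y = 0: A_y + T·sin62° − 10 − 35 − 30 = 0 → A_y = 75 − 58.159 × 0.882948 = 23.65 kN.

T = 58.16 kN, A_x = 27.30 kN, A_y = 23.65 kN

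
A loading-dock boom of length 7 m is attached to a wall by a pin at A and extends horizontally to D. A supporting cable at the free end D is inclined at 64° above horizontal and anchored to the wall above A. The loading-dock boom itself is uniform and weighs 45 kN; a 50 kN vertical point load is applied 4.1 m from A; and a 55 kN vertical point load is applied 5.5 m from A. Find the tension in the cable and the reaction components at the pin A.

T = 105.7 kN, A_x = 46.33 kN, A_y = 55.00 kN

ΣM about A: T·sin64°·7 − 45·3.5 − 50·4.1 − 55·5.5 = 0 → T = 665/(7·0.898794) = 105.697 ≈ 105.7 kN.
ΣF_x = 0: A_x − T·cos64° = 0 → A_x = 105.697 × 0.438371 = 46.33 kN.
ΣF_y = 0: A_y + T·sin64° − 45 − 50 − 55 = 0 → A_y = 150 − 105.697 × 0.898794 = 55.00 kN.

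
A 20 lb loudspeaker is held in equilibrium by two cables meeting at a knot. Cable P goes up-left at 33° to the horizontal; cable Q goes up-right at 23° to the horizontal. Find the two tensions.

ΣF_x = 0: −T_P·cos33° + T_Q·cos23° = 0 → T_Q = 0.911098·T_P.
ΣF_y = 0: T_P·sin33° + T_Q·sin23° = 20.
Substitute: T_P·(0.544639 + 0.911098·0.390731) = 20 → T_P = 22.2066 ≈ 22.21 lb.
Then T_Q = 0.911098 × 22.2066 = 20.23 lb.

T_P = 22.21 lb, T_Q = 20.23 lb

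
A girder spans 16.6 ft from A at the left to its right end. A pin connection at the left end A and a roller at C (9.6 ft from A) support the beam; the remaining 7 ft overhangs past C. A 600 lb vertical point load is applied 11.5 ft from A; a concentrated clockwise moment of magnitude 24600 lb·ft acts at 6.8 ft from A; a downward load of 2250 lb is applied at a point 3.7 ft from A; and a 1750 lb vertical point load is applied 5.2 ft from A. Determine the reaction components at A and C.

A_x = 0, A_y = -496.4 lb, C_y = 5096 lb

Moments about A: C_y·9.6 − 600·11.5 − 24600 − 2250·3.7 − 1750·5.2 = 0 → C_y = 48925/9.6 = 5096.35 ≈ 5096 lb.
ΣF_y = 0: A_y + 5096.35 − 600 − 2250 − 1750 = 0 → A_y = -496.4 lb.
ΣF_x = 0: no horizontal applied forces, so A_x = 0.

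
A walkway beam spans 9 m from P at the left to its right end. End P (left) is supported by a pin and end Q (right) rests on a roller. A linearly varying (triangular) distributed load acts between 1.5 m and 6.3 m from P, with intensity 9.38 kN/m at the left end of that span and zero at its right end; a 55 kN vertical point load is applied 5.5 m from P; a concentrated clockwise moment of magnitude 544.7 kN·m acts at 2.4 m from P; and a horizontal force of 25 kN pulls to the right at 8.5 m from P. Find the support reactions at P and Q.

P_x = -25.00 kN, P_y = -24.38 kN, Q_y = 101.9 kN

Resultant of the triangular load: ½ × 9.38 × 4.8 = 22.512 kN, acting at 3.1 m from P (one-third of the span from the peak).
Moments about P: Q_y·9 − (½·9.38·4.8)·3.1 − 55·5.5 − 544.7 = 0 → Q_y = 916.9872/9 = 101.887 ≈ 101.9 kN.
ΣF_y = 0: P_y + 101.887 − ½·9.38·4.8 − 55 = 0 → P_y = -24.38 kN.
ΣF_x = 0: P_x + 25 = 0 → P_x = -25.00 kN.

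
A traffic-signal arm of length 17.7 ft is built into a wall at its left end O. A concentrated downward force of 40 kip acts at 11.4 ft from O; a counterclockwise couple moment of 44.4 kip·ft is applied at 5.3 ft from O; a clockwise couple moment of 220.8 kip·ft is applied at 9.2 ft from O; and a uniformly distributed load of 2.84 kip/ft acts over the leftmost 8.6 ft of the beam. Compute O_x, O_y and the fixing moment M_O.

Resultant of the distributed load: 2.84 × 8.6 = 24.424 kip at 4.3 ft from O.
ΣF_x = 0: O_x = 0.
ΣF_y = 0: O_y − 40 − 2.84·8.6 = 0 → O_y = 64.42 kip.
ΣM about O: M_O − 40·11.4 + 44.4 − 220.8 − (2.84·8.6)·4.3 = 0 → M_O = 737.4 kip·ft.

O_x = 0, O_y = 64.42 kip, M_O = 737.4 kip·ft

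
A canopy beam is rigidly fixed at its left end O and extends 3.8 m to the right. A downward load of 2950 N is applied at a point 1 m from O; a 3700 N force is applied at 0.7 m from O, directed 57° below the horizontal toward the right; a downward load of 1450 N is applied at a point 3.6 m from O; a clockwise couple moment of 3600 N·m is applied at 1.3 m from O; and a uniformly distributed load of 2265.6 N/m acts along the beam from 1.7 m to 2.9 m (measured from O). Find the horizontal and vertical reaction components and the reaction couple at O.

Resultant of the distributed load: 2265.6 × 1.2 = 2718.72 N at 2.3 m from O.
ΣF_x = 0: O_x + 3700·cos57° = 0 → O_x = -2015 N.
ΣF_y = 0: O_y − 2950 − 3700·sin57° − 1450 − 2265.6·1.2 = 0 → O_y = 10220 N.
ΣM about O: M_O − 2950·1 − 3700·sin57°·0.7 − 1450·3.6 − 3600 − (2265.6·1.2)·2.3 = 0 → M_O = 20200 N·m.

O_x = -2015 N, O_y = 10220 N, M_O = 20200 N·m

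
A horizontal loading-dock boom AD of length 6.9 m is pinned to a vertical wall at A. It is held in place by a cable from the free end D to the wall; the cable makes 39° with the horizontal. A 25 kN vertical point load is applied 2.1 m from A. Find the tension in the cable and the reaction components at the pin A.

T = 12.09 kN, A_x = 9.396 kN, A_y = 17.39 kN

ΣM about A: T·sin39°·6.9 − 25·2.1 = 0 → T = 52.5/(6.9·0.62932) = 12.0903 ≈ 12.09 kN.
ΣF_x = 0: A_x − T·cos39° = 0 → A_x = 12.0903 × 0.777146 = 9.396 kN.
ΣF_y = 0: A_y + T·sin39° − 25 = 0 → A_y = 25 − 12.0903 × 0.62932 = 17.39 kN.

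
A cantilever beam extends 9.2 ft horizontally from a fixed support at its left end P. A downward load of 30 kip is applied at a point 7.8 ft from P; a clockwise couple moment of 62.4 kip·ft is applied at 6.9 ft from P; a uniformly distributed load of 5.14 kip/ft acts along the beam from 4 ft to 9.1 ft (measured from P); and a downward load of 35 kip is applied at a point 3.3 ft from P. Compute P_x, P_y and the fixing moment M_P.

Resultant of the distributed load: 5.14 × 5.1 = 26.214 kip at 6.55 ft from P.
ΣF_x = 0: P_x = 0.
ΣF_y = 0: P_y − 30 − 5.14·5.1 − 35 = 0 → P_y = 91.21 kip.
ΣM about P: M_P − 30·7.8 − 62.4 − (5.14·5.1)·6.55 − 35·3.3 = 0 → M_P = 583.6 kip·ft.

P_x = 0, P_y = 91.21 kip, M_P = 583.6 kip·ft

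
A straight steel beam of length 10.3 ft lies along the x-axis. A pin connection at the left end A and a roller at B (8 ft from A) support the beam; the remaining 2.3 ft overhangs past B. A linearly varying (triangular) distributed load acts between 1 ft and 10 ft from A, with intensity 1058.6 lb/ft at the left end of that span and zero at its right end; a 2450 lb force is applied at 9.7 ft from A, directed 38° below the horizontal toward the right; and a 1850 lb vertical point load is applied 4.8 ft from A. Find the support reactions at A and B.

Resultant of the triangular load: ½ × 1058.6 × 9 = 4763.7 lb, acting at 4 ft from A (one-third of the span from the peak).
Taking moments about A: B_y·8 − (½·1058.6·9)·4 − 2450·sin38°·9.7 − 1850·4.8 = 0 → B_y = 42566/8 = 5320.75 ≈ 5321 lb.
ΣF_y = 0: A_y + 5320.75 − ½·1058.6·9 − 2450·sin38° − 1850 = 0 → A_y = 2801 lb.
ΣF_x = 0: A_x + 2450·cos38° = 0 → A_x = -1931 lb.

A_x = -1931 lb, A_y = 2801 lb, B_y = 5321 lb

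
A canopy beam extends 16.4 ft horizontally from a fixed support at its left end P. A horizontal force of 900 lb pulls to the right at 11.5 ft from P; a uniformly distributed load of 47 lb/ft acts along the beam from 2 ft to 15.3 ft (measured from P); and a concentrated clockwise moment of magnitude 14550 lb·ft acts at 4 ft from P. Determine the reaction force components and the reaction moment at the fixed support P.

Resultant of the distributed load: 47 × 13.3 = 625.1 lb at 8.65 ft from P.
ΣF_x = 0: P_x + 900 = 0 → P_x = -900.0 lb.
ΣF_y = 0: P_y − 47·13.3 = 0 → P_y = 625.1 lb.
ΣM about P: M_P − (47·13.3)·8.65 − 14550 = 0 → M_P = 19960 lb·ft.

P_x = -900.0 lb, P_y = 625.1 lb, M_P = 19960 lb·ft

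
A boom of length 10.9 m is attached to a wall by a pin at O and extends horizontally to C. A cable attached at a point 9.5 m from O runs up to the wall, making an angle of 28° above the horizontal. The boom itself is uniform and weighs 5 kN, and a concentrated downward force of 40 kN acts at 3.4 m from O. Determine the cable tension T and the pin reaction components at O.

T = 36.60 kN, O_x = 32.32 kN, O_y = 27.82 kN

ΣM about O: T·sin28°·9.5 − 5·5.45 − 40·3.4 = 0 → T = 163.25/(9.5·0.469472) = 36.6033 ≈ 36.60 kN.
ΣF_x = 0: O_x − T·cos28° = 0 → O_x = 36.6033 × 0.882948 = 32.32 kN.
ΣF_y = 0: O_y + T·sin28° − 5 − 40 = 0 → O_y = 45 − 36.6033 × 0.469472 = 27.82 kN.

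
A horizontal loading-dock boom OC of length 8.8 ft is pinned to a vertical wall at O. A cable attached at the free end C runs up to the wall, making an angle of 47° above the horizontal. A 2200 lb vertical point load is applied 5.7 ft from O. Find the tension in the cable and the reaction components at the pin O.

ΣM about O: T·sin47°·8.8 − 2200·5.7 = 0 → T = 12540/(8.8·0.731354) = 1948.44 ≈ 1948 lb.
ΣF_x = 0: O_x − T·cos47° = 0 → O_x = 1948.44 × 0.681998 = 1329 lb.
ΣF_y = 0: O_y + T·sin47° − 2200 = 0 → O_y = 2200 − 1948.44 × 0.731354 = 775.0 lb.

T = 1948 lb, O_x = 1329 lb, O_y = 775.0 lb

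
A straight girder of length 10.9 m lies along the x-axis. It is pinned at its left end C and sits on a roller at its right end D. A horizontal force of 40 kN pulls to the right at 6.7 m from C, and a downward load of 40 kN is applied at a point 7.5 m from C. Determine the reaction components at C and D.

C_x = -40.00 kN, C_y = 12.48 kN, D_y = 27.52 kN

Taking moments about C: D_y·10.9 − 40·7.5 = 0 → D_y = 300/10.9 = 27.5229 ≈ 27.52 kN.
ΣF_y = 0: C_y + 27.5229 − 40 = 0 → C_y = 12.48 kN.
ΣF_x = 0: C_x + 40 = 0 → C_x = -40.00 kN.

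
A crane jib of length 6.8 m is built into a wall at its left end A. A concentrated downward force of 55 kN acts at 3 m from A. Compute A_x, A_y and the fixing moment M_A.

ΣF_x = 0: A_x = 0.
ΣF_y = 0: A_y − 55 = 0 → A_y = 55.00 kN.
ΣM about A: M_A − 55·3 = 0 → M_A = 165.0 kN·m.

A_x = 0, A_y = 55.00 kN, M_A = 165.0 kN·m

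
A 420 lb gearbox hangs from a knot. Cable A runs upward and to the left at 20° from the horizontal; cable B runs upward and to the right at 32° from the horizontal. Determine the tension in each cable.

ΣF_x = 0: −T_A·cos20° + T_B·cos32° = 0 → T_B = 1.10807·T_A.
ΣF_y = 0: T_A·sin20° + T_B·sin32° = 420.
Substitute: T_A·(0.34202 + 1.10807·0.529919) = 420 → T_A = 451.998 ≈ 452.0 lb.
Then T_B = 1.10807 × 451.998 = 500.8 lb.

T_A = 452.0 lb, T_B = 500.8 lb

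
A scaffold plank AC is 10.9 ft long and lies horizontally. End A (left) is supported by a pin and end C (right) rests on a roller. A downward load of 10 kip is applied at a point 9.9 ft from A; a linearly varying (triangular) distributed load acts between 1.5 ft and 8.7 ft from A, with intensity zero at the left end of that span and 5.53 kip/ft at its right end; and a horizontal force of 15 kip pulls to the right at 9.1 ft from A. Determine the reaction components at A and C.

Resultant of the triangular load: ½ × 5.53 × 7.2 = 19.908 kip, acting at 6.3 ft from A (one-third of the span from the peak).
ΣM about A: C_y·10.9 − 10·9.9 − (½·5.53·7.2)·6.3 = 0 → C_y = 224.4204/10.9 = 20.589 ≈ 20.59 kip.
ΣF_y = 0: A_y + 20.589 − 10 − ½·5.53·7.2 = 0 → A_y = 9.319 kip.
ΣF_x = 0: A_x + 15 = 0 → A_x = -15.00 kip.

A_x = -15.00 kip, A_y = 9.319 kip, C_y = 20.59 kip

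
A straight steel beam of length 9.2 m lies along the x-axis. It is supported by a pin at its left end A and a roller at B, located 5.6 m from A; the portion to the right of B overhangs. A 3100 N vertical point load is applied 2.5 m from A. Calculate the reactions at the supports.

A_x = 0, A_y = 1716 N, B_y = 1384 N

Moments about A: B_y·5.6 − 3100·2.5 = 0 → B_y = 7750/5.6 = 1383.93 ≈ 1384 N.
ΣF_y = 0: A_y + 1383.93 − 3100 = 0 → A_y = 1716 N.
ΣF_x = 0: no horizontal applied forces, so A_x = 0.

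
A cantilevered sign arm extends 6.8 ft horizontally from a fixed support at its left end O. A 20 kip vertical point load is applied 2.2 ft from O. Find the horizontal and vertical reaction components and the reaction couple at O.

ΣF_x = 0: O_x = 0.
ΣF_y = 0: O_y − 20 = 0 → O_y = 20.00 kip.
ΣM about O: M_O − 20·2.2 = 0 → M_O = 44.00 kip·ft.

O_x = 0, O_y = 20.00 kip, M_O = 44.00 kip·ft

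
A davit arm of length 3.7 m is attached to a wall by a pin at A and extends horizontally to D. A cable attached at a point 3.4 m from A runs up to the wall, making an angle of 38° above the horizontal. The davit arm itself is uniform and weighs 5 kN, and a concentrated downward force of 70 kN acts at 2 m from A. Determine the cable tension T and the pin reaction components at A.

ΣM about A: T·sin38°·3.4 − 5·1.85 − 70·2 = 0 → T = 149.25/(3.4·0.615661) = 71.3007 ≈ 71.30 kN.
ΣF_x = 0: A_x − T·cos38° = 0 → A_x = 71.3007 × 0.788011 = 56.19 kN.
ΣF_y = 0: A_y + T·sin38° − 5 − 70 = 0 → A_y = 75 − 71.3007 × 0.615661 = 31.10 kN.

T = 71.30 kN, A_x = 56.19 kN, A_y = 31.10 kN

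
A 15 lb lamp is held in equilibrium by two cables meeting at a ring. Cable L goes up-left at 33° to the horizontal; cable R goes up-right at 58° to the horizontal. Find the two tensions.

T_L = 7.950 lb, T_R = 12.58 lb

ΣF_x = 0: −T_L·cos33° + T_R·cos58° = 0 → T_R = 1.58264·T_L.
ΣF_y = 0: T_L·sin33° + T_R·sin58° = 15.
Substitute: T_L·(0.544639 + 1.58264·0.848048) = 15 → T_L = 7.94999 ≈ 7.950 lb.
Then T_R = 1.58264 × 7.94999 = 12.58 lb.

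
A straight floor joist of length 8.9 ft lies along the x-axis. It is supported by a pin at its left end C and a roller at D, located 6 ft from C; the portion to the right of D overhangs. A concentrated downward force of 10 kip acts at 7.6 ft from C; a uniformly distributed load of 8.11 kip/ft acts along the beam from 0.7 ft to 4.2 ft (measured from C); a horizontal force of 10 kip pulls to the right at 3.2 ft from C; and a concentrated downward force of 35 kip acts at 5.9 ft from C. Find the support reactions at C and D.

Resultant of the distributed load: 8.11 × 3.5 = 28.385 kip at 2.45 ft from C.
ΣM about C: D_y·6 − 10·7.6 − (8.11·3.5)·2.45 − 35·5.9 = 0 → D_y = 352.04325/6 = 58.6739 ≈ 58.67 kip.
ΣF_y = 0: C_y + 58.6739 − 10 − 8.11·3.5 − 35 = 0 → C_y = 14.71 kip.
ΣF_x = 0: C_x + 10 = 0 → C_x = -10.00 kip.

C_x = -10.00 kip, C_y = 14.71 kip, D_y = 58.67 kip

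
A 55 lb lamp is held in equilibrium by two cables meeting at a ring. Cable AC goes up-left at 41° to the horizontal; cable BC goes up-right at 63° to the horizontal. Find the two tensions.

ΣF_x = 0: −T_AC·cos41° + T_BC·cos63° = 0 → T_BC = 1.66239·T_AC.
ΣF_y = 0: T_AC·sin41° + T_BC·sin63° = 55.
Substitute: T_AC·(0.656059 + 1.66239·0.891007) = 55 → T_AC = 25.7339 ≈ 25.73 lb.
Then T_BC = 1.66239 × 25.7339 = 42.78 lb.

T_AC = 25.73 lb, T_BC = 42.78 lb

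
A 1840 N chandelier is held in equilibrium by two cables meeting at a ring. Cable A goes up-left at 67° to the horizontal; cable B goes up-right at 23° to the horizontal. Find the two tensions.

ΣF_x = 0: −T_A·cos67° + T_B·cos23° = 0 → T_B = 0.424475·T_A.
ΣF_y = 0: T_A·sin67° + T_B·sin23° = 1840.
Substitute: T_A·(0.920505 + 0.424475·0.390731) = 1840 → T_A = 1693.73 ≈ 1694 N.
Then T_B = 0.424475 × 1693.73 = 718.9 N.

T_A = 1694 N, T_B = 718.9 N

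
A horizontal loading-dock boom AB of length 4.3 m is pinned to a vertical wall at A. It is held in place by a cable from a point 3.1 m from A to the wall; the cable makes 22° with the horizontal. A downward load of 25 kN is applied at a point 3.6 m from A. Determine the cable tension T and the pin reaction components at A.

T = 77.50 kN, A_x = 71.86 kN, A_y = -4.032 kN

ΣM about A: T·sin22°·3.1 − 25·3.6 = 0 → T = 90/(3.1·0.374607) = 77.5006 ≈ 77.50 kN.
ΣF_x = 0: A_x − T·cos22° = 0 → A_x = 77.5006 × 0.927184 = 71.86 kN.
ΣF_y = 0: A_y + T·sin22° − 25 = 0 → A_y = 25 − 77.5006 × 0.374607 = -4.032 kN.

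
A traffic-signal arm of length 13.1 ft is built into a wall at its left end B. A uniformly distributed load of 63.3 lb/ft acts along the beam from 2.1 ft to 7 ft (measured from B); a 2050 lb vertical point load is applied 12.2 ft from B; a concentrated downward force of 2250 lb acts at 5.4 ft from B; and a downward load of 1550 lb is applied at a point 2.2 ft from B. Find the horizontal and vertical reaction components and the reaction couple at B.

B_x = 0, B_y = 6160 lb, M_B = 41980 lb·ft

Resultant of the distributed load: 63.3 × 4.9 = 310.17 lb at 4.55 ft from B.
ΣF_x = 0: B_x = 0.
ΣF_y = 0: B_y − 63.3·4.9 − 2050 − 2250 − 1550 = 0 → B_y = 6160 lb.
ΣM about B: M_B − (63.3·4.9)·4.55 − 2050·12.2 − 2250·5.4 − 1550·2.2 = 0 → M_B = 41980 lb·ft.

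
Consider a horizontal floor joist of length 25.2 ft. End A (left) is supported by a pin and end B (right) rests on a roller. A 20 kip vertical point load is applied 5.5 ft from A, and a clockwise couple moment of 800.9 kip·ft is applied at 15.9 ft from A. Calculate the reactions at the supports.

ΣM about A: B_y·25.2 − 20·5.5 − 800.9 = 0 → B_y = 910.9/25.2 = 36.1468 ≈ 36.15 kip.
ΣF_y = 0: A_y + 36.1468 − 20 = 0 → A_y = -16.15 kip.
ΣF_x = 0: no horizontal applied forces, so A_x = 0.

A_x = 0, A_y = -16.15 kip, B_y = 36.15 kip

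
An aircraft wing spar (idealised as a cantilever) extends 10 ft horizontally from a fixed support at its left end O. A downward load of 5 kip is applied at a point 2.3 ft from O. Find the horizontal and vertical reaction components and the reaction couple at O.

ΣF_x = 0: O_x = 0.
ΣF_y = 0: O_y − 5 = 0 → O_y = 5.000 kip.
ΣM about O: M_O − 5·2.3 = 0 → M_O = 11.50 kip·ft.

O_x = 0, O_y = 5.000 kip, M_O = 11.50 kip·ft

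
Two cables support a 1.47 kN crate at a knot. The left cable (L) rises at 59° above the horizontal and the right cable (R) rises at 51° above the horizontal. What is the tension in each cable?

T_L = 0.9845 kN, T_R = 0.8057 kN

ΣF_x = 0: −T_L·cos59° + T_R·cos51° = 0 → T_R = 0.818404·T_L.
ΣF_y = 0: T_L·sin59° + T_R·sin51° = 1.47.
Substitute: T_L·(0.857167 + 0.818404·0.777146) = 1.47 → T_L = 0.984472 ≈ 0.9845 kN.
Then T_R = 0.818404 × 0.984472 = 0.8057 kN.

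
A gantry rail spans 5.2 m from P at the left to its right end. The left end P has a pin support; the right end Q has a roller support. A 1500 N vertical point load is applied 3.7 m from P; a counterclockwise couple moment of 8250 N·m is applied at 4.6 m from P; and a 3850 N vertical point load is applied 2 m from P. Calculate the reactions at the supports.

ΣM about P: Q_y·5.2 − 1500·3.7 + 8250 − 3850·2 = 0 → Q_y = 5000/5.2 = 961.538 ≈ 961.5 N.
ΣF_y = 0: P_y + 961.538 − 1500 − 3850 = 0 → P_y = 4388 N.
ΣF_x = 0: no horizontal applied forces, so P_x = 0.

P_x = 0, P_y = 4388 N, Q_y = 961.5 N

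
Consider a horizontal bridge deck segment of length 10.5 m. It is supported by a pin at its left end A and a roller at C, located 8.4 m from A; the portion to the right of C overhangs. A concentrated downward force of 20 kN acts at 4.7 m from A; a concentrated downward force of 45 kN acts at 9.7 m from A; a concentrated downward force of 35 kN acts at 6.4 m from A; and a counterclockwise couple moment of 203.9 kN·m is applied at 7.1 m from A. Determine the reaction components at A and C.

A_x = 0, A_y = 34.45 kN, C_y = 65.55 kN

Taking moments about A: C_y·8.4 − 20·4.7 − 45·9.7 − 35·6.4 + 203.9 = 0 → C_y = 550.6/8.4 = 65.5476 ≈ 65.55 kN.
ΣF_y = 0: A_y + 65.5476 − 20 − 45 − 35 = 0 → A_y = 34.45 kN.
ΣF_x = 0: no horizontal applied forces, so A_x = 0.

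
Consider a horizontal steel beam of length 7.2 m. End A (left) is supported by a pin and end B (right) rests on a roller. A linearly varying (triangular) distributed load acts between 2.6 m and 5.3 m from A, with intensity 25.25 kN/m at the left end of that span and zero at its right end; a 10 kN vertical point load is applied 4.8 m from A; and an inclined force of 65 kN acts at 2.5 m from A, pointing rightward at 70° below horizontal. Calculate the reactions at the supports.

Resultant of the triangular load: ½ × 25.25 × 2.7 = 34.0875 kN, acting at 3.5 m from A (one-third of the span from the peak).
Taking moments about A: B_y·7.2 − (½·25.25·2.7)·3.5 − 10·4.8 − 65·sin70°·2.5 = 0 → B_y = 320.006/7.2 = 44.4453 ≈ 44.45 kN.
ΣF_y = 0: A_y + 44.4453 − ½·25.25·2.7 − 10 − 65·sin70° = 0 → A_y = 60.72 kN.
ΣF_x = 0: A_x + 65·cos70° = 0 → A_x = -22.23 kN.

A_x = -22.23 kN, A_y = 60.72 kN, B_y = 44.45 kN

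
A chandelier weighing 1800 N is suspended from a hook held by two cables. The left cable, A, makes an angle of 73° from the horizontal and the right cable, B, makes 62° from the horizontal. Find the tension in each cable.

ΣF_x = 0: −T_A·cos73° + T_B·cos62° = 0 → T_B = 0.622768·T_A.
ΣF_y = 0: T_A·sin73° + T_B·sin62° = 1800.
Substitute: T_A·(0.956305 + 0.622768·0.882948) = 1800 → T_A = 1195.08 ≈ 1195 N.
Then T_B = 0.622768 × 1195.08 = 744.3 N.

T_A = 1195 N, T_B = 744.3 N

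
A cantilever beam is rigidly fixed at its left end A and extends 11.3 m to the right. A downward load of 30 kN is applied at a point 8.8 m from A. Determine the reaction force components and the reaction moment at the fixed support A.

ΣF_x = 0: A_x = 0.
ΣF_y = 0: A_y − 30 = 0 → A_y = 30.00 kN.
ΣM about A: M_A − 30·8.8 = 0 → M_A = 264.0 kN·m.

A_x = 0, A_y = 30.00 kN, M_A = 264.0 kN·m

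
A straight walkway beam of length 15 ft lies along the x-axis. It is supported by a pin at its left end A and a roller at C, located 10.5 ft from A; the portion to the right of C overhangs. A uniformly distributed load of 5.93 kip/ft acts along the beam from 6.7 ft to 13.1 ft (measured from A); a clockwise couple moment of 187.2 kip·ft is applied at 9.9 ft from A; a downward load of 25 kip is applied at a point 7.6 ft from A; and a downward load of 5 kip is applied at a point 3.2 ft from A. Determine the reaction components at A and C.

Resultant of the distributed load: 5.93 × 6.4 = 37.952 kip at 9.9 ft from A.
ΣM about A: C_y·10.5 − (5.93·6.4)·9.9 − 187.2 − 25·7.6 − 5·3.2 = 0 → C_y = 768.9248/10.5 = 73.2309 ≈ 73.23 kip.
ΣF_y = 0: A_y + 73.2309 − 5.93·6.4 − 25 − 5 = 0 → A_y = -5.279 kip.
ΣF_x = 0: no horizontal applied forces, so A_x = 0.

A_x = 0, A_y = -5.279 kip, C_y = 73.23 kip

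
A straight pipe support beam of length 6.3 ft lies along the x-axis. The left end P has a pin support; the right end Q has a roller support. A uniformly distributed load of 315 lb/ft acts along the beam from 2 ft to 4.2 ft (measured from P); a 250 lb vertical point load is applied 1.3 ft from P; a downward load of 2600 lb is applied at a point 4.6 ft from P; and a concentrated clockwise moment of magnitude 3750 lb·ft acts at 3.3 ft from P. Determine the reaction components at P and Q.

P_x = 0, P_y = 656.8 lb, Q_y = 2886 lb

Resultant of the distributed load: 315 × 2.2 = 693 lb at 3.1 ft from P.
ΣM about P: Q_y·6.3 − (315·2.2)·3.1 − 250·1.3 − 2600·4.6 − 3750 = 0 → Q_y = 18183.3/6.3 = 2886.24 ≈ 2886 lb.
ΣF_y = 0: P_y + 2886.24 − 315·2.2 − 250 − 2600 = 0 → P_y = 656.8 lb.
ΣF_x = 0: no horizontal applied forces, so P_x = 0.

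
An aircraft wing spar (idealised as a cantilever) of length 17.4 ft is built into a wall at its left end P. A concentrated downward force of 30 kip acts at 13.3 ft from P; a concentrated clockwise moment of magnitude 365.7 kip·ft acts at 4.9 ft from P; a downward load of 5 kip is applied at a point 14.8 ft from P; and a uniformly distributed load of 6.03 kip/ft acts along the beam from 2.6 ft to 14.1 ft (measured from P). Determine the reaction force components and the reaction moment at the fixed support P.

Resultant of the distributed load: 6.03 × 11.5 = 69.345 kip at 8.35 ft from P.
ΣF_x = 0: P_x = 0.
ΣF_y = 0: P_y − 30 − 5 − 6.03·11.5 = 0 → P_y = 104.3 kip.
ΣM about P: M_P − 30·13.3 − 365.7 − 5·14.8 − (6.03·11.5)·8.35 = 0 → M_P = 1418 kip·ft.

P_x = 0, P_y = 104.3 kip, M_P = 1418 kip·ft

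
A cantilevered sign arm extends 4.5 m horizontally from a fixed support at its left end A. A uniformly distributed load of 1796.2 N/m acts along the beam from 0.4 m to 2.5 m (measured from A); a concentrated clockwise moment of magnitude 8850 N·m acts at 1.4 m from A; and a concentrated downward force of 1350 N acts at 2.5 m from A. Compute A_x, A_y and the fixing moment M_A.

Resultant of the distributed load: 1796.2 × 2.1 = 3772.02 N at 1.45 m from A.
ΣF_x = 0: A_x = 0.
ΣF_y = 0: A_y − 1796.2·2.1 − 1350 = 0 → A_y = 5122 N.
ΣM about A: M_A − (1796.2·2.1)·1.45 − 8850 − 1350·2.5 = 0 → M_A = 17690 N·m.

A_x = 0, A_y = 5122 N, M_A = 17690 N·m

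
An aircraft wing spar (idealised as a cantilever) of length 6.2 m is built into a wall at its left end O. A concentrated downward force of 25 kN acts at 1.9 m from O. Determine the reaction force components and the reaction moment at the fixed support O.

ΣF_x = 0: O_x = 0.
ΣF_y = 0: O_y − 25 = 0 → O_y = 25.00 kN.
ΣM about O: M_O − 25·1.9 = 0 → M_O = 47.50 kN·m.

O_x = 0, O_y = 25.00 kN, M_O = 47.50 kN·m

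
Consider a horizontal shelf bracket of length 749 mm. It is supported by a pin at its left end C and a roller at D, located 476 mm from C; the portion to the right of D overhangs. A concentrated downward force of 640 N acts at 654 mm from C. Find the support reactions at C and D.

C_x = 0, C_y = -239.3 N, D_y = 879.3 N

ΣM about C: D_y·476 − 640·654 = 0 → D_y = 418560/476 = 879.328 ≈ 879.3 N.
ΣF_y = 0: C_y + 879.328 − 640 = 0 → C_y = -239.3 N.
ΣF_x = 0: no horizontal applied forces, so C_x = 0.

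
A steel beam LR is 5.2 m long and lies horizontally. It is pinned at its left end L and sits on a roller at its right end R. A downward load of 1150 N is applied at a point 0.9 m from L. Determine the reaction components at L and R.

Taking moments about L: R_y·5.2 − 1150·0.9 = 0 → R_y = 1035/5.2 = 199.038 ≈ 199.0 N.
ΣF_y = 0: L_y + 199.038 − 1150 = 0 → L_y = 951.0 N.
ΣF_x = 0: no horizontal applied forces, so L_x = 0.

L_x = 0, L_y = 951.0 N, R_y = 199.0 N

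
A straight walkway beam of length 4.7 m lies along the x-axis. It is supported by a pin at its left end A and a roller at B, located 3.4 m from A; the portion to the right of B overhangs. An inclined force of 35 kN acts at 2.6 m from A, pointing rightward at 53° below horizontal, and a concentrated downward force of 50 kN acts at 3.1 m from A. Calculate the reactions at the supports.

ΣM about A: B_y·3.4 − 35·sin53°·2.6 − 50·3.1 = 0 → B_y = 227.676/3.4 = 66.9635 ≈ 66.96 kN.
ΣF_y = 0: A_y + 66.9635 − 35·sin53° − 50 = 0 → A_y = 10.99 kN.
ΣF_x = 0: A_x + 35·cos53° = 0 → A_x = -21.06 kN.

A_x = -21.06 kN, A_y = 10.99 kN, B_y = 66.96 kN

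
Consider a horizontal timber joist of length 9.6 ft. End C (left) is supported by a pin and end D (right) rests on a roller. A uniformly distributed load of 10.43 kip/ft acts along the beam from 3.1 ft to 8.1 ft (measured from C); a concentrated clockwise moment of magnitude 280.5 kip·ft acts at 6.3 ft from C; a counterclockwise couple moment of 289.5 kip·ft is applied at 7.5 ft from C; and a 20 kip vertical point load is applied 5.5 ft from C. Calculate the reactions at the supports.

Resultant of the distributed load: 10.43 × 5 = 52.15 kip at 5.6 ft from C.
ΣM about C: D_y·9.6 − (10.43·5)·5.6 − 280.5 + 289.5 − 20·5.5 = 0 → D_y = 393.04/9.6 = 40.9417 ≈ 40.94 kip.
ΣF_y = 0: C_y + 40.9417 − 10.43·5 − 20 = 0 → C_y = 31.21 kip.
ΣF_x = 0: no horizontal applied forces, so C_x = 0.

C_x = 0, C_y = 31.21 kip, D_y = 40.94 kip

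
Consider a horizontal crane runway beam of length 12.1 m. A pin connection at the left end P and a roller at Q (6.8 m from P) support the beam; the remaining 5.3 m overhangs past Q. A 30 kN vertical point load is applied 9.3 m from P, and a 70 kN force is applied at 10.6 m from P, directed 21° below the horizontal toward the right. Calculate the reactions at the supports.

P_x = -65.35 kN, P_y = -25.05 kN, Q_y = 80.13 kN

Taking moments about P: Q_y·6.8 − 30·9.3 − 70·sin21°·10.6 = 0 → Q_y = 544.909/6.8 = 80.1337 ≈ 80.13 kN.
ΣF_y = 0: P_y + 80.1337 − 30 − 70·sin21° = 0 → P_y = -25.05 kN.
ΣF_x = 0: P_x + 70·cos21° = 0 → P_x = -65.35 kN.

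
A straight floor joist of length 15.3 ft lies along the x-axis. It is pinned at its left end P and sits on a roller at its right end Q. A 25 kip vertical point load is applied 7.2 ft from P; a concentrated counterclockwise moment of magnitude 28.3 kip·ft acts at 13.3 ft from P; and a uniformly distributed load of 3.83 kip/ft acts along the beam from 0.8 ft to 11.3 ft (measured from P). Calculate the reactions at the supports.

P_x = 0, P_y = 39.40 kip, Q_y = 25.82 kip

Resultant of the distributed load: 3.83 × 10.5 = 40.215 kip at 6.05 ft from P.
ΣM about P: Q_y·15.3 − 25·7.2 + 28.3 − (3.83·10.5)·6.05 = 0 → Q_y = 395.00075/15.3 = 25.817 ≈ 25.82 kip.
ΣF_y = 0: P_y + 25.817 − 25 − 3.83·10.5 = 0 → P_y = 39.40 kip.
ΣF_x = 0: no horizontal applied forces, so P_x = 0.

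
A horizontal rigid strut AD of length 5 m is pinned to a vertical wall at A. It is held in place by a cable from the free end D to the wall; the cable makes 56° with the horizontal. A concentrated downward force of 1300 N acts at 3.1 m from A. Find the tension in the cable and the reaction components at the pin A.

ΣM about A: T·sin56°·5 − 1300·3.1 = 0 → T = 4030/(5·0.829038) = 972.211 ≈ 972.2 N.
ΣF_x = 0: A_x − T·cos56° = 0 → A_x = 972.211 × 0.559193 = 543.7 N.
ΣF_y = 0: A_y + T·sin56° − 1300 = 0 → A_y = 1300 − 972.211 × 0.829038 = 494.0 N.

T = 972.2 N, A_x = 543.7 N, A_y = 494.0 N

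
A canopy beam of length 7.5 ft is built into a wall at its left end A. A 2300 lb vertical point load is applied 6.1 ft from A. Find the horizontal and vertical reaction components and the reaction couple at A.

A_x = 0, A_y = 2300 lb, M_A = 14030 lb·ft

ΣF_x = 0: A_x = 0.
ΣF_y = 0: A_y − 2300 = 0 → A_y = 2300 lb.
ΣM about A: M_A − 2300·6.1 = 0 → M_A = 14030 lb·ft.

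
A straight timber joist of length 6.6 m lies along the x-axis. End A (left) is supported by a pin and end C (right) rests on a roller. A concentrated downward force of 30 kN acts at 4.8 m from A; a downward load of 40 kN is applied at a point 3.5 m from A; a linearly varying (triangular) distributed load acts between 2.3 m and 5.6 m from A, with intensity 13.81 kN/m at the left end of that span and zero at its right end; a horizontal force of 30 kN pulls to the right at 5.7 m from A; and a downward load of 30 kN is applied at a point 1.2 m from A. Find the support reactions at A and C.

A_x = -30.00 kN, A_y = 62.56 kN, C_y = 60.22 kN

Resultant of the triangular load: ½ × 13.81 × 3.3 = 22.7865 kN, acting at 3.4 m from A (one-third of the span from the peak).
ΣM about A: C_y·6.6 − 30·4.8 − 40·3.5 − (½·13.81·3.3)·3.4 − 30·1.2 = 0 → C_y = 397.4741/6.6 = 60.2233 ≈ 60.22 kN.
ΣF_y = 0: A_y + 60.2233 − 30 − 40 − ½·13.81·3.3 − 30 = 0 → A_y = 62.56 kN.
ΣF_x = 0: A_x + 30 = 0 → A_x = -30.00 kN.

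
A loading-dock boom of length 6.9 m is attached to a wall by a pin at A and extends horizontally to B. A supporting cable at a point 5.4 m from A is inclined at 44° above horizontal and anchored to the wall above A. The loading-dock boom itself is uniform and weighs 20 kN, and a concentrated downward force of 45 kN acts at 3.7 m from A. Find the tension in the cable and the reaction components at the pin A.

T = 62.78 kN, A_x = 45.16 kN, A_y = 21.39 kN

ΣM about A: T·sin44°·5.4 − 20·3.45 − 45·3.7 = 0 → T = 235.5/(5.4·0.694658) = 62.7807 ≈ 62.78 kN.
ΣF_x = 0: A_x − T·cos44° = 0 → A_x = 62.7807 × 0.71934 = 45.16 kN.
ΣF_y = 0: A_y + T·sin44° − 20 − 45 = 0 → A_y = 65 − 62.7807 × 0.694658 = 21.39 kN.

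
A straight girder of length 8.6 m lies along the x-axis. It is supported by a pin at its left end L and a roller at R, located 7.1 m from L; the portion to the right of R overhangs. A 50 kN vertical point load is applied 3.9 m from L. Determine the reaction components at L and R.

ΣM about L: R_y·7.1 − 50·3.9 = 0 → R_y = 195/7.1 = 27.4648 ≈ 27.46 kN.
ΣF_y = 0: L_y + 27.4648 − 50 = 0 → L_y = 22.54 kN.
ΣF_x = 0: no horizontal applied forces, so L_x = 0.

L_x = 0, L_y = 22.54 kN, R_y = 27.46 kN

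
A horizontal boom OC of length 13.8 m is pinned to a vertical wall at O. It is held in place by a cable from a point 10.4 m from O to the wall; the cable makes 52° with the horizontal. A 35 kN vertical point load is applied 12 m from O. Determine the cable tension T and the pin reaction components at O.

T = 51.25 kN, O_x = 31.55 kN, O_y = -5.385 kN

ΣM about O: T·sin52°·10.4 − 35·12 = 0 → T = 420/(10.4·0.788011) = 51.2488 ≈ 51.25 kN.
ΣF_x = 0: O_x − T·cos52° = 0 → O_x = 51.2488 × 0.615661 = 31.55 kN.
ΣF_y = 0: O_y + T·sin52° − 35 = 0 → O_y = 35 − 51.2488 × 0.788011 = -5.385 kN.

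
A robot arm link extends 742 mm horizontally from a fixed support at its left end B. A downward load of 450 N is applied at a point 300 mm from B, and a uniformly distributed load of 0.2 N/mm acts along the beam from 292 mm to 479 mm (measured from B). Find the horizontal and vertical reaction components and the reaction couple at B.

Resultant of the distributed load: 0.2 × 187 = 37.4 N at 385.5 mm from B.
ΣF_x = 0: B_x = 0.
ΣF_y = 0: B_y − 450 − 0.2·187 = 0 → B_y = 487.4 N.
ΣM about B: M_B − 450·300 − (0.2·187)·385.5 = 0 → M_B = 149400 N·mm.

B_x = 0, B_y = 487.4 N, M_B = 149400 N·mm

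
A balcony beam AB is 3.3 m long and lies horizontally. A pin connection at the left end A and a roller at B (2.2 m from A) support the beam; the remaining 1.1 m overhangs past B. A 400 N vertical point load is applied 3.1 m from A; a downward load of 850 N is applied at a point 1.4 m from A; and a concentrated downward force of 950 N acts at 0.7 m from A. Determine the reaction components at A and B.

ΣM about A: B_y·2.2 − 400·3.1 − 850·1.4 − 950·0.7 = 0 → B_y = 3095/2.2 = 1406.82 ≈ 1407 N.
ΣF_y = 0: A_y + 1406.82 − 400 − 850 − 950 = 0 → A_y = 793.2 N.
ΣF_x = 0: no horizontal applied forces, so A_x = 0.

A_x = 0, A_y = 793.2 N, B_y = 1407 N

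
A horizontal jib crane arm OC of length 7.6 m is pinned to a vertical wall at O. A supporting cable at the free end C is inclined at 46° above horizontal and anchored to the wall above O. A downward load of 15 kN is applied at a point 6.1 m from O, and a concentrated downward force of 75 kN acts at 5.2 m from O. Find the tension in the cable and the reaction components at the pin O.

T = 88.07 kN, O_x = 61.18 kN, O_y = 26.64 kN

ΣM about O: T·sin46°·7.6 − 15·6.1 − 75·5.2 = 0 → T = 481.5/(7.6·0.71934) = 88.0742 ≈ 88.07 kN.
ΣF_x = 0: O_x − T·cos46° = 0 → O_x = 88.0742 × 0.694658 = 61.18 kN.
ΣF_y = 0: O_y + T·sin46° − 15 − 75 = 0 → O_y = 90 − 88.0742 × 0.71934 = 26.64 kN.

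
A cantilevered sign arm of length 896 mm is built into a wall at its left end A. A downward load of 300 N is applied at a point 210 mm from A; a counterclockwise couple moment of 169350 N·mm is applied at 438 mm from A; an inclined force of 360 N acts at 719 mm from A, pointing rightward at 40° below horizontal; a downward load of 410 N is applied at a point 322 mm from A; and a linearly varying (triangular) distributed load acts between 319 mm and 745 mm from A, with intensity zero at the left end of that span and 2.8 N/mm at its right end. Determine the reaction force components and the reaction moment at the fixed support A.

A_x = -275.8 N, A_y = 1538 N, M_A = 551700 N·mm

Resultant of the triangular load: ½ × 2.8 × 426 = 596.4 N, acting at 603 mm from A (one-third of the span from the peak).
ΣF_x = 0: A_x + 360·cos40° = 0 → A_x = -275.8 N.
ΣF_y = 0: A_y − 300 − 360·sin40° − 410 − ½·2.8·426 = 0 → A_y = 1538 N.
ΣM about A: M_A − 300·210 + 169350 − 360·sin40°·719 − 410·322 − (½·2.8·426)·603 = 0 → M_A = 551700 N·mm.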